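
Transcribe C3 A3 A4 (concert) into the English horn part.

G3 E4 E5

The English horn sounds a perfect fifth below written, so the written part must be a perfect fifth above concert — transpose each note up.
C3 to G3
A3 to E4
A4 to E5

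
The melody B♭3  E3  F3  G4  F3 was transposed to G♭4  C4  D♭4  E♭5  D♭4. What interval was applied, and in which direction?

up a minor sixth

From Bb3 to Gb4 is 6 letter names — a sixth of some quality.
Bb3 to Gb4 is 8 semitones, which makes it a minor sixth; the second version is higher, so the direction is up.
Checking another pair — F3 → Db4 — gives the same interval.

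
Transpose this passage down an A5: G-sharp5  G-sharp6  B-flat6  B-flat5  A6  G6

C5 C6 Ebb6 Ebb5 Db6 Cb6

G#5 -> C5
G#6 -> C6
Bb6 -> Ebb6
Bb5 -> Ebb5
A6 -> Db6
G6 -> Cb6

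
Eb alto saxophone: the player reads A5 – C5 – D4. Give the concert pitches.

C5 Eb4 F3

Written C4 on the Eb alto saxophone sounds as Eb3, a major sixth lower; apply that shift to every note.
A5 becomes C5
C5 becomes Eb4
D4 becomes F3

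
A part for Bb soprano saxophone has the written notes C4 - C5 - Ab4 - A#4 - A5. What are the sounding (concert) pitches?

Bb3 Bb4 Gb4 G#4 G5

The Bb soprano saxophone sounds a major second below written, so transpose each written note down a major second.
C4 -> Bb3
C5 -> Bb4
Ab4 -> Gb4
A#4 -> G#4
A5 -> G5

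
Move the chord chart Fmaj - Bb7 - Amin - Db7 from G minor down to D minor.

G minor down to D minor is a perfect fourth; each chord root moves by that interval while the quality stays the same.
Fmaj: root F down a perfect fourth → C, giving Cmaj.
Bb7: root Bb down a perfect fourth → F, giving F7.
Amin: root A down a perfect fourth → E, giving Emin.
Db7: root Db down a perfect fourth → Ab, giving Ab7.

Cmaj F7 Emin Ab7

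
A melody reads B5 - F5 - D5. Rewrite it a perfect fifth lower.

E5 Bb4 G4

B5 gives E5
F5 gives Bb4
D5 gives G4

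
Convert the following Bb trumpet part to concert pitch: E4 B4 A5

D4 A4 G5

The Bb trumpet sounds a major second below written, so transpose each written note down a major second.
E4 gives D4
B4 gives A4
A5 gives G5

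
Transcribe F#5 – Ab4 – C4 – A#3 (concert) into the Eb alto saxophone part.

D#6 F5 A4 F##4

Written C4 sounds as Eb3 on the Eb alto saxophone, so concert pitches are written a major sixth up.
F#5 becomes D#6
Ab4 becomes F5
C4 becomes A4
A#3 becomes F##4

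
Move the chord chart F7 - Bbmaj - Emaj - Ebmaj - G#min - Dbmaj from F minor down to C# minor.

C#7 F#maj B#maj Bmaj D##min Amaj

F minor down to C# minor is a diminished fourth; each chord root moves by that interval while the quality stays the same.
F7: root F down a diminished fourth → C#, giving C#7.
Bbmaj: root Bb down a diminished fourth → F#, giving F#maj.
Emaj: root E down a diminished fourth → B#, giving B#maj.
Ebmaj: root Eb down a diminished fourth → B, giving Bmaj.
G#min: root G# down a diminished fourth → D##, giving D##min.
Dbmaj: root Db down a diminished fourth → A, giving Amaj.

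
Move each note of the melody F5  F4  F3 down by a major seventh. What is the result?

Gb4 Gb3 Gb2

F5 down a major seventh is Gb4.
A major seventh down from F4 gives Gb3.
F3: a seventh down reaches G, and 11 semitones makes it Gb2.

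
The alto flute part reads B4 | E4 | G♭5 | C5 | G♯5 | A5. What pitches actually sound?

F#4 B3 Db5 G4 D#5 E5

Written C4 on the alto flute sounds as G3, a perfect fourth lower; apply that shift to every note.
B4 becomes F#4
E4 becomes B3
Gb5 becomes Db5
C5 becomes G4
G#5 becomes D#5
A5 becomes E5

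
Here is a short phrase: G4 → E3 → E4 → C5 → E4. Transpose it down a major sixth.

Bb3 G2 G3 Eb4 G3

G4: a sixth down reaches B, and 9 semitones makes it Bb3.
E3: a sixth down reaches G, and 9 semitones makes it G2.
A major sixth down from E4 gives G3.
C5: a sixth down reaches E, and 9 semitones makes it Eb4.
A major sixth down from E4 gives G3.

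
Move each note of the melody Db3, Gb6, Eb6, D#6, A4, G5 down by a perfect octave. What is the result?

A perfect octave down from Db3 gives Db2.
Gb6: an octave down reaches G, and 12 semitones makes it Gb5.
Eb6: an octave down reaches E, and 12 semitones makes it Eb5.
A perfect octave down from D#6 gives D#5.
A4 down a perfect octave is A3.
G5 down a perfect octave is G4.

Db2 Gb5 Eb5 D#5 A3 G4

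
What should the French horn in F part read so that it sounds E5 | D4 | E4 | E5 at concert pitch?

The French horn in F sounds a perfect fifth below written, so the written part must be a perfect fifth above concert — transpose each note up.
E5 → B5
D4 → A4
E4 → B4
E5 → B5

B5 A4 B4 B5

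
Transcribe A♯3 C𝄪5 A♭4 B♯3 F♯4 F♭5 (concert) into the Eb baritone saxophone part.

Written C4 sounds as Eb2 on the Eb baritone saxophone, so concert pitches are written a major thirteenth up.
A#3 → F##5
C##5 → A##6
Ab4 → F6
B#3 → G##5
F#4 → D#6
Fb5 → Db7

F##5 A##6 F6 G##5 D#6 Db7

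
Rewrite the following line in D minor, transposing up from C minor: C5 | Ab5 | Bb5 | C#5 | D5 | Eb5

From C up to D is a major second; apply that to each pitch.
C5 → D5
Ab5 → Bb5
Bb5 → C6
C#5 → D#5
D5 → E5
Eb5 → F5

D5 Bb5 C6 D#5 E5 F5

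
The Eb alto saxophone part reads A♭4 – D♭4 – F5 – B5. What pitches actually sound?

Cb4 Fb3 Ab4 D5

Written C4 on the Eb alto saxophone sounds as Eb3, a major sixth lower; apply that shift to every note.
Ab4 gives Cb4
Db4 gives Fb3
F5 gives Ab4
B5 gives D5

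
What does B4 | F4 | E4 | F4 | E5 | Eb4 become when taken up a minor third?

D5 Ab4 G4 Ab4 G5 Gb4

B4 up a minor third is D5.
F4: a third up reaches A, and 3 semitones makes it Ab4.
E4 up a minor third is G4.
F4: a third up reaches A, and 3 semitones makes it Ab4.
E5: a third up reaches G, and 3 semitones makes it G5.
Eb4 up a minor third is Gb4.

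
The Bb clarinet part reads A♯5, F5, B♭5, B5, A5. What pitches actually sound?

G#5 Eb5 Ab5 A5 G5

Written C4 on the Bb clarinet sounds as Bb3, a major second lower; apply that shift to every note.
A#5 -> G#5
F5 -> Eb5
Bb5 -> Ab5
B5 -> A5
A5 -> G5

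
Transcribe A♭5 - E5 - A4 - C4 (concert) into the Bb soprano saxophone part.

Written C4 sounds as Bb3 on the Bb soprano saxophone, so concert pitches are written a major second up.
Ab5 to Bb5
E5 to F#5
A4 to B4
C4 to D4

Bb5 F#5 B4 D4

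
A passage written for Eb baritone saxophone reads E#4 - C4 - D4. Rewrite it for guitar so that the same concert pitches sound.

G#3 Eb3 F3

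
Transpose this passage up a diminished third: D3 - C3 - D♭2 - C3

A diminished third up from D3 gives Fb3.
A diminished third up from C3 gives Ebb3.
Db2: a third up reaches F, and 2 semitones makes it Fbb2.
C3: a third up reaches E, and 2 semitones makes it Ebb3.

Fb3 Ebb3 Fbb2 Ebb3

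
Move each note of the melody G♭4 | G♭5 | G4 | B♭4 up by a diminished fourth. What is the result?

Gb4: a fourth up reaches C, and 4 semitones makes it Cbb5.
Gb5: a fourth up reaches C, and 4 semitones makes it Cbb6.
G4: a fourth up reaches C, and 4 semitones makes it Cb5.
Bb4: a fourth up reaches E, and 4 semitones makes it Ebb5.

Cbb5 Cbb6 Cb5 Ebb5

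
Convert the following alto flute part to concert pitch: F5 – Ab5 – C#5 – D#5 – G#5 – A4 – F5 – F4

The alto flute sounds a perfect fourth below written, so transpose each written note down a perfect fourth.
F5 to C5
Ab5 to Eb5
C#5 to G#4
D#5 to A#4
G#5 to D#5
A4 to E4
F5 to C5
F4 to C4

C5 Eb5 G#4 A#4 D#5 E4 C5 C4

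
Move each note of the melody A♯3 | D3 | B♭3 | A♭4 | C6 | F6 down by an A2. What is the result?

A#3 down an augmented second is G3.
D3: a second down reaches C, and 3 semitones makes it Cb3.
An augmented second down from Bb3 gives Abb3.
Ab4 down an augmented second is Gbb4.
C6 down an augmented second is Bbb5.
An augmented second down from F6 gives Ebb6.

G3 Cb3 Abb3 Gbb4 Bbb5 Ebb6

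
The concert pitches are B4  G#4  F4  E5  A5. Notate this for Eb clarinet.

G#4 E#4 D4 C#5 F#5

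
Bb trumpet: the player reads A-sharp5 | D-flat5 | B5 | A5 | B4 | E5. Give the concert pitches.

The Bb trumpet sounds a major second below written, so transpose each written note down a major second.
A#5 gives G#5
Db5 gives Cb5
B5 gives A5
A5 gives G5
B4 gives A4
E5 gives D5

G#5 Cb5 A5 G5 A4 D5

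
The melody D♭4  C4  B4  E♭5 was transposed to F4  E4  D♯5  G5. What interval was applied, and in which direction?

Take the first pair: Db4 → F4. D to F spans 3 letter names, so the interval is some kind of third.
Db4 to F4 is 4 semitones, which makes it a major third; the second version is higher, so the direction is up.
Checking another pair — Eb5 → G5 — gives the same interval.

up a major third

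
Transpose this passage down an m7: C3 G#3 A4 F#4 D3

D2 A#2 B3 G#3 E2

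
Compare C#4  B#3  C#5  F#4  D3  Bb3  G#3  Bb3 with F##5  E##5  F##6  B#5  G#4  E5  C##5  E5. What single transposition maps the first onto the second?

Take the first pair: C#4 → F##5. C to F spans 11 letter names, so the interval is some kind of eleventh.
C#4 to F##5 is 18 semitones, which makes it an augmented eleventh; the second version is higher, so the direction is up.
Checking another pair — Bb3 → E5 — gives the same interval.

up an augmented eleventh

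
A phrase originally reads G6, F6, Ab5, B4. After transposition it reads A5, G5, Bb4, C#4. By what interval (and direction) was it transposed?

down a minor seventh

Take the first pair: G6 → A5. G to A spans 7 letter names, so the interval is some kind of seventh.
A5 to G6 is 10 semitones, which makes it a minor seventh; the second version is lower, so the direction is down.
Checking another pair — B4 → C#4 — gives the same interval.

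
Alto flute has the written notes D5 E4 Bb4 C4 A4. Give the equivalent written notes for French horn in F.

First find concert pitch: the alto flute sounds a perfect fourth below written, so D5 E4 Bb4 C4 A4 sounds A4 B3 F4 G3 E4.
Then write for French horn in F: it sounds a perfect fifth below written, so the part must be a perfect fifth above concert.
A4 → E5
B3 → F#4
F4 → C5
G3 → D4
E4 → B4

E5 F#4 C5 D4 B4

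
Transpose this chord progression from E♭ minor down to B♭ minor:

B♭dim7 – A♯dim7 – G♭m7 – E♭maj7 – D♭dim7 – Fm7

Fdim7 E#dim7 Dbm7 Bbmaj7 Abdim7 Cm7

E♭ minor down to B♭ minor is a perfect fourth; each chord root moves by that interval while the quality stays the same.
B♭dim7: root B♭ down a perfect fourth → F, giving Fdim7.
A♯dim7: root A♯ down a perfect fourth → E#, giving E#dim7.
G♭m7: root G♭ down a perfect fourth → Db, giving Dbm7.
E♭maj7: root E♭ down a perfect fourth → Bb, giving Bbmaj7.
D♭dim7: root D♭ down a perfect fourth → Ab, giving Abdim7.
Fm7: root F down a perfect fourth → C, giving Cm7.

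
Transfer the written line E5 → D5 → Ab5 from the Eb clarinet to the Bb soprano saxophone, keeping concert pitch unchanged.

First find concert pitch: the Eb clarinet sounds a minor third above written, so E5 D5 Ab5 sounds G5 F5 Cb6.
Then write for Bb soprano saxophone: it sounds a major second below written, so the part must be a major second above concert.
G5 → A5
F5 → G5
Cb6 → Db6

A5 G5 Db6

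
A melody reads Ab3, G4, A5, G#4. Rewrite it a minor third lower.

Ab3 down a minor third is F3.
G4: a third down reaches E, and 3 semitones makes it E4.
A5: a third down reaches F, and 3 semitones makes it F#5.
G#4: a third down reaches E, and 3 semitones makes it E#4.

F3 E4 F#5 E#4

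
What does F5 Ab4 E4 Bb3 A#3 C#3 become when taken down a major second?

Eb5 Gb4 D4 Ab3 G#3 B2

F5: a second down reaches E, and 2 semitones makes it Eb5.
Ab4 down a major second is Gb4.
A major second down from E4 gives D4.
A major second down from Bb3 gives Ab3.
A major second down from A#3 gives G#3.
C#3: a second down reaches B, and 2 semitones makes it B2.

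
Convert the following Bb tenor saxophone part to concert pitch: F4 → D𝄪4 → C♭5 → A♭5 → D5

Eb3 C##3 Bbb3 Gb4 C4

Written C4 on the Bb tenor saxophone sounds as Bb2, a major ninth lower; apply that shift to every note.
F4 gives Eb3
D##4 gives C##3
Cb5 gives Bbb3
Ab5 gives Gb4
D5 gives C4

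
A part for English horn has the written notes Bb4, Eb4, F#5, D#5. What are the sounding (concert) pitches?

Written C4 on the English horn sounds as F3, a perfect fifth lower; apply that shift to every note.
Bb4 → Eb4
Eb4 → Ab3
F#5 → B4
D#5 → G#4

Eb4 Ab3 B4 G#4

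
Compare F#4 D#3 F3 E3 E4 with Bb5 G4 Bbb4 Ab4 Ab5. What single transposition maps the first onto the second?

up a diminished eleventh

From F#4 to Bb5 is 11 letter names — an eleventh of some quality.
F#4 to Bb5 is 16 semitones, which makes it a diminished eleventh; the second version is higher, so the direction is up.
Checking another pair — E4 → Ab5 — gives the same interval.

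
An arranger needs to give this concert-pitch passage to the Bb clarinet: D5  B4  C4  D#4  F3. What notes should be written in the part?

E5 C#5 D4 E#4 G3

The Bb clarinet sounds a major second below written, so the written part must be a major second above concert — transpose each note up.
D5 becomes E5
B4 becomes C#5
C4 becomes D4
D#4 becomes E#4
F3 becomes G3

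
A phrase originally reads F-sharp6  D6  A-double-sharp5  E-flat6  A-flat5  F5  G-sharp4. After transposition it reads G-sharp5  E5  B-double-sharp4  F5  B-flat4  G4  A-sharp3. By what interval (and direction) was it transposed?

Take the first pair: F#6 → G#5. F to G spans 7 letter names, so the interval is some kind of seventh.
G#5 to F#6 is 10 semitones, which makes it a minor seventh; the second version is lower, so the direction is down.
Checking another pair — G#4 → A#3 — gives the same interval.

down a minor seventh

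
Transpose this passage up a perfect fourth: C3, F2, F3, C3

C3 gives F3
F2 gives Bb2
F3 gives Bb3
C3 gives F3

F3 Bb2 Bb3 F3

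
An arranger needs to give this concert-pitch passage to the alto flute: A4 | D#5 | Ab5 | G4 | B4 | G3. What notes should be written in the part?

D5 G#5 Db6 C5 E5 C4

The alto flute sounds a perfect fourth below written, so the written part must be a perfect fourth above concert — transpose each note up.
A4 -> D5
D#5 -> G#5
Ab5 -> Db6
G4 -> C5
B4 -> E5
G3 -> C4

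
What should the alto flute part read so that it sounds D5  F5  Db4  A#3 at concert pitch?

G5 Bb5 Gb4 D#4

Written C4 sounds as G3 on the alto flute, so concert pitches are written a perfect fourth up.
D5 gives G5
F5 gives Bb5
Db4 gives Gb4
A#3 gives D#4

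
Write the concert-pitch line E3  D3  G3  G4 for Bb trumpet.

Written C4 sounds as Bb3 on the Bb trumpet, so concert pitches are written a major second up.
E3 → F#3
D3 → E3
G3 → A3
G4 → A4

F#3 E3 A3 A4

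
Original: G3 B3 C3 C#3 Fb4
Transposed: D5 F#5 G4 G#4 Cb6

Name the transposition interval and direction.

up a perfect twelfth

Take the first pair: G3 → D5. G to D spans 12 letter names, so the interval is some kind of twelfth.
G3 to D5 is 19 semitones, which makes it a perfect twelfth; the second version is higher, so the direction is up.
Checking another pair — Fb4 → Cb6 — gives the same interval.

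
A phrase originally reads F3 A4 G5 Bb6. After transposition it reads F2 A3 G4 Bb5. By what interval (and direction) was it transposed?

down a perfect octave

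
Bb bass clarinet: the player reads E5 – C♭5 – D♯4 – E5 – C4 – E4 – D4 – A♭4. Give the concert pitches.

Written C4 on the Bb bass clarinet sounds as Bb2, a major ninth lower; apply that shift to every note.
E5 to D4
Cb5 to Bbb3
D#4 to C#3
E5 to D4
C4 to Bb2
E4 to D3
D4 to C3
Ab4 to Gb3

D4 Bbb3 C#3 D4 Bb2 D3 C3 Gb3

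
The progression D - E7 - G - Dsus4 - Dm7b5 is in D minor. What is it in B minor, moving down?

D minor down to B minor is a minor third; each chord root moves by that interval while the quality stays the same.
D: root D down a minor third → B, giving B.
E7: root E down a minor third → C#, giving C#7.
G: root G down a minor third → E, giving E.
Dsus4: root D down a minor third → B, giving Bsus4.
Dm7b5: root D down a minor third → B, giving Bm7b5.

B C#7 E Bsus4 Bm7b5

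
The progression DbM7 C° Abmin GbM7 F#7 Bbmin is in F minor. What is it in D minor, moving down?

F minor down to D minor is a minor third; each chord root moves by that interval while the quality stays the same.
DbM7: root Db down a minor third → Bb, giving BbM7.
C°: root C down a minor third → A, giving A°.
Abmin: root Ab down a minor third → F, giving Fmin.
GbM7: root Gb down a minor third → Eb, giving EbM7.
F#7: root F# down a minor third → D#, giving D#7.
Bbmin: root Bb down a minor third → G, giving Gmin.

BbM7 A° Fmin EbM7 D#7 Gmin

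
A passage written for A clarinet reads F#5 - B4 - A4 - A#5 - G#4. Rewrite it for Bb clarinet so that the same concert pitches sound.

E#5 A#4 G#4 G##5 F##4

First find concert pitch: the A clarinet sounds a minor third below written, so F#5 B4 A4 A#5 G#4 sounds D#5 G#4 F#4 F##5 E#4.
Then write for Bb clarinet: it sounds a major second below written, so the part must be a major second above concert.
D#5 → E#5
G#4 → A#4
F#4 → G#4
F##5 → G##5
E#4 → F##4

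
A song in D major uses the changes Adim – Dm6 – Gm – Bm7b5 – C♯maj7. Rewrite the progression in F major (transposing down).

Cdim Fm6 Bbm Dm7b5 Emaj7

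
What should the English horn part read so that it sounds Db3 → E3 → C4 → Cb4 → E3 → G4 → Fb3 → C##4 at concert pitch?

Written C4 sounds as F3 on the English horn, so concert pitches are written a perfect fifth up.
Db3 to Ab3
E3 to B3
C4 to G4
Cb4 to Gb4
E3 to B3
G4 to D5
Fb3 to Cb4
C##4 to G##4

Ab3 B3 G4 Gb4 B3 D5 Cb4 G##4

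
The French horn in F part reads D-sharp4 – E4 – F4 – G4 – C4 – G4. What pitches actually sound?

The French horn in F sounds a perfect fifth below written, so transpose each written note down a perfect fifth.
D#4 -> G#3
E4 -> A3
F4 -> Bb3
G4 -> C4
C4 -> F3
G4 -> C4

G#3 A3 Bb3 C4 F3 C4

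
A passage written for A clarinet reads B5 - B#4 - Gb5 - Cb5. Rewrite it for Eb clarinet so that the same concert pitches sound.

E#5 E##4 C5 F4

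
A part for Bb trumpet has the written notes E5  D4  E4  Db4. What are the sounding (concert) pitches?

D5 C4 D4 Cb4

Written C4 on the Bb trumpet sounds as Bb3, a major second lower; apply that shift to every note.
E5 -> D5
D4 -> C4
E4 -> D4
Db4 -> Cb4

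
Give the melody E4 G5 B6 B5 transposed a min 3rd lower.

E4 becomes C#4
G5 becomes E5
B6 becomes G#6
B5 becomes G#5

C#4 E5 G#6 G#5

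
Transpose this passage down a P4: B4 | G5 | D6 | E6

F#4 D5 A5 B5

B4 to F#4
G5 to D5
D6 to A5
E6 to B5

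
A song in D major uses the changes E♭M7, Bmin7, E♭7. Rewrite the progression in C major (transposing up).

D major up to C major is a minor seventh; each chord root moves by that interval while the quality stays the same.
E♭M7: root E♭ up a minor seventh → Db, giving DbM7.
Bmin7: root B up a minor seventh → A, giving Amin7.
E♭7: root E♭ up a minor seventh → Db, giving Db7.

DbM7 Amin7 Db7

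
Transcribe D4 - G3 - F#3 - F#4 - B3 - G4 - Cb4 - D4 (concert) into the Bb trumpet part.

The Bb trumpet sounds a major second below written, so the written part must be a major second above concert — transpose each note up.
D4 to E4
G3 to A3
F#3 to G#3
F#4 to G#4
B3 to C#4
G4 to A4
Cb4 to Db4
D4 to E4

E4 A3 G#3 G#4 C#4 A4 Db4 E4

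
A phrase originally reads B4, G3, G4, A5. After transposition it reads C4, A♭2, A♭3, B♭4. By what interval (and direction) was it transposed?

Take the first pair: B4 → C4. B to C spans 7 letter names, so the interval is some kind of seventh.
C4 to B4 is 11 semitones, which makes it a major seventh; the second version is lower, so the direction is down.
Checking another pair — A5 → Bb4 — gives the same interval.

down a major seventh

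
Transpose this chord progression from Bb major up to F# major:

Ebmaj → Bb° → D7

Bmaj F#° A#7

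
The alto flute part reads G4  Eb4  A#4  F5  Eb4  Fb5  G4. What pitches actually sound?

Written C4 on the alto flute sounds as G3, a perfect fourth lower; apply that shift to every note.
G4 to D4
Eb4 to Bb3
A#4 to E#4
F5 to C5
Eb4 to Bb3
Fb5 to Cb5
G4 to D4

D4 Bb3 E#4 C5 Bb3 Cb5 D4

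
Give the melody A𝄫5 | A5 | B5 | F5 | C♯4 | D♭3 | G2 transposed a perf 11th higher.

Dbb7 D7 E7 Bb6 F#5 Gb4 C4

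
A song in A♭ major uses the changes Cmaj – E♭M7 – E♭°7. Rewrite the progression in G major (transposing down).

A♭ major down to G major is a minor second; each chord root moves by that interval while the quality stays the same.
Cmaj: root C down a minor second → B, giving Bmaj.
E♭M7: root E♭ down a minor second → D, giving DM7.
E♭°7: root E♭ down a minor second → D, giving D°7.

Bmaj DM7 D°7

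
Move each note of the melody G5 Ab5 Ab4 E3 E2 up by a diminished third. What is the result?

Bbb5 Cbb6 Cbb5 Gb3 Gb2

G5 up a diminished third is Bbb5.
A diminished third up from Ab5 gives Cbb6.
Ab4 up a diminished third is Cbb5.
A diminished third up from E3 gives Gb3.
E2 up a diminished third is Gb2.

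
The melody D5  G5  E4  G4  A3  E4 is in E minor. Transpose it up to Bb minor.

Ab5 Db6 Bb4 Db5 Eb4 Bb4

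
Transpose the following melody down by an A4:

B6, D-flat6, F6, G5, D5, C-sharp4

B6 down an augmented fourth is F6.
Db6 down an augmented fourth is Abb5.
An augmented fourth down from F6 gives Cb6.
G5 down an augmented fourth is Db5.
D5 down an augmented fourth is Ab4.
An augmented fourth down from C#4 gives G3.

F6 Abb5 Cb6 Db5 Ab4 G3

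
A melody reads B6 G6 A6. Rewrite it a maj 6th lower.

D6 Bb5 C6

B6 gives D6
G6 gives Bb5
A6 gives C6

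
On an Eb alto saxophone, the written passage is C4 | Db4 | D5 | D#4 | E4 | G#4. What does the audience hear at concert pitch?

Eb3 Fb3 F4 F#3 G3 B3

Written C4 on the Eb alto saxophone sounds as Eb3, a major sixth lower; apply that shift to every note.
C4 becomes Eb3
Db4 becomes Fb3
D5 becomes F4
D#4 becomes F#3
E4 becomes G3
G#4 becomes B3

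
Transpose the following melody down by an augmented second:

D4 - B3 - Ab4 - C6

D4 down an augmented second is Cb4.
B3: a second down reaches A, and 3 semitones makes it Ab3.
Ab4: a second down reaches G, and 3 semitones makes it Gbb4.
An augmented second down from C6 gives Bbb5.

Cb4 Ab3 Gbb4 Bbb5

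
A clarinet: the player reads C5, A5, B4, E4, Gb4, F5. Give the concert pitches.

The A clarinet sounds a minor third below written, so transpose each written note down a minor third.
C5 becomes A4
A5 becomes F#5
B4 becomes G#4
E4 becomes C#4
Gb4 becomes Eb4
F5 becomes D5

A4 F#5 G#4 C#4 Eb4 D5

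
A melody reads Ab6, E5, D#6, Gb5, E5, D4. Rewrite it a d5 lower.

D6 A#4 G##5 C5 A#4 G#3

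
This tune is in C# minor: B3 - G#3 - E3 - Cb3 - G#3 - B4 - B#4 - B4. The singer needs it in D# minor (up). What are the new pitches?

C#4 A#3 F#3 Db3 A#3 C#5 C##5 C#5

From C# up to D# is a major second; apply that to each pitch.
B3 to C#4
G#3 to A#3
E3 to F#3
Cb3 to Db3
G#3 to A#3
B4 to C#5
B#4 to C##5
B4 to C#5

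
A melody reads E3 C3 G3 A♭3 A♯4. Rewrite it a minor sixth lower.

G#2 E2 B2 C3 C##4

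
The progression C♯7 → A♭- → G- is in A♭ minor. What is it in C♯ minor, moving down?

A♭ minor down to C♯ minor is a diminished sixth; each chord root moves by that interval while the quality stays the same.
C♯7: root C♯ down a diminished sixth → E##, giving E##7.
A♭-: root A♭ down a diminished sixth → C#, giving C#-.
G-: root G down a diminished sixth → B#, giving B#-.

E##7 C#- B#-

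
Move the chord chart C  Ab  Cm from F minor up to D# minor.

F minor up to D# minor is an augmented sixth; each chord root moves by that interval while the quality stays the same.
C: root C up an augmented sixth → A#, giving A#.
Ab: root Ab up an augmented sixth → F#, giving F#.
Cm: root C up an augmented sixth → A#, giving A#m.

A# F# A#m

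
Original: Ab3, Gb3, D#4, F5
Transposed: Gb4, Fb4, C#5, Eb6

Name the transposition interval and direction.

Take the first pair: Ab3 → Gb4. A to G spans 7 letter names, so the interval is some kind of seventh.
Ab3 to Gb4 is 10 semitones, which makes it a minor seventh; the second version is higher, so the direction is up.
Checking another pair — F5 → Eb6 — gives the same interval.

up a minor seventh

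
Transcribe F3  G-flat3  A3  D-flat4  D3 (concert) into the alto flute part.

The alto flute sounds a perfect fourth below written, so the written part must be a perfect fourth above concert — transpose each note up.
F3 gives Bb3
Gb3 gives Cb4
A3 gives D4
Db4 gives Gb4
D3 gives G3

Bb3 Cb4 D4 Gb4 G3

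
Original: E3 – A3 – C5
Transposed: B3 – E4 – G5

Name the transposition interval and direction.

up a perfect fifth

From E3 to B3 is 5 letter names — a fifth of some quality.
E3 to B3 is 7 semitones, which makes it a perfect fifth; the second version is higher, so the direction is up.
Checking another pair — C5 → G5 — gives the same interval.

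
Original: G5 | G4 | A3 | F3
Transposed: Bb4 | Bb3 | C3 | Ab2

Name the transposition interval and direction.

down a major sixth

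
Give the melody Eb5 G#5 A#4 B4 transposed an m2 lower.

Eb5: a second down reaches D, and 1 semitone makes it D5.
G#5 down a minor second is F##5.
A#4 down a minor second is G##4.
A minor second down from B4 gives A#4.

D5 F##5 G##4 A#4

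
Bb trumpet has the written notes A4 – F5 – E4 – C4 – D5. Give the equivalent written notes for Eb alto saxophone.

First find concert pitch: the Bb trumpet sounds a major second below written, so A4 F5 E4 C4 D5 sounds G4 Eb5 D4 Bb3 C5.
Then write for Eb alto saxophone: it sounds a major sixth below written, so the part must be a major sixth above concert.
G4 → E5
Eb5 → C6
D4 → B4
Bb3 → G4
C5 → A5

E5 C6 B4 G4 A5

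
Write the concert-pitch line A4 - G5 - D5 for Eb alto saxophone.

F#5 E6 B5

The Eb alto saxophone sounds a major sixth below written, so the written part must be a major sixth above concert — transpose each note up.
A4 becomes F#5
G5 becomes E6
D5 becomes B5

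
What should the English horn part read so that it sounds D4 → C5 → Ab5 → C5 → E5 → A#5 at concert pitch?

A4 G5 Eb6 G5 B5 E#6

Written C4 sounds as F3 on the English horn, so concert pitches are written a perfect fifth up.
D4 gives A4
C5 gives G5
Ab5 gives Eb6
C5 gives G5
E5 gives B5
A#5 gives E#6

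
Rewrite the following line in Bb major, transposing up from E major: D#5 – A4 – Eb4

A5 Eb5 Bbb4

From E up to Bb is a diminished fifth; apply that to each pitch.
D#5 -> A5
A4 -> Eb5
Eb4 -> Bbb4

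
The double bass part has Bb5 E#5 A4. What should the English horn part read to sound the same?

First find concert pitch: the double bass sounds a perfect octave below written, so Bb5 E#5 A4 sounds Bb4 E#4 A3.
Then write for English horn: it sounds a perfect fifth below written, so the part must be a perfect fifth above concert.
Bb4 → F5
E#4 → B#4
A3 → E4

F5 B#4 E4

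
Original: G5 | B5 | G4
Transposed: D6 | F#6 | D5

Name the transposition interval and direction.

up a perfect fifth

From G5 to D6 is 5 letter names — a fifth of some quality.
G5 to D6 is 7 semitones, which makes it a perfect fifth; the second version is higher, so the direction is up.
Checking another pair — G4 → D5 — gives the same interval.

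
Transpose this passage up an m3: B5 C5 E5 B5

B5 -> D6
C5 -> Eb5
E5 -> G5
B5 -> D6

D6 Eb5 G5 D6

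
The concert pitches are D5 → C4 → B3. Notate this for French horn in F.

The French horn in F sounds a perfect fifth below written, so the written part must be a perfect fifth above concert — transpose each note up.
D5 gives A5
C4 gives G4
B3 gives F#4

A5 G4 F#4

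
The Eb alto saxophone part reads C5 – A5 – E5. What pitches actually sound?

Eb4 C5 G4

Written C4 on the Eb alto saxophone sounds as Eb3, a major sixth lower; apply that shift to every note.
C5 to Eb4
A5 to C5
E5 to G4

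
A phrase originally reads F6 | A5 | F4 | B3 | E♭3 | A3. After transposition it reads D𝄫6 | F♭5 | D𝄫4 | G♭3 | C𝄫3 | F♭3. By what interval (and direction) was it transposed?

down an augmented third

From F6 to Dbb6 is 3 letter names — a third of some quality.
Dbb6 to F6 is 5 semitones, which makes it an augmented third; the second version is lower, so the direction is down.
Checking another pair — A3 → Fb3 — gives the same interval.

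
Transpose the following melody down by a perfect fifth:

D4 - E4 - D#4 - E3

G3 A3 G#3 A2

D4 to G3
E4 to A3
D#4 to G#3
E3 to A2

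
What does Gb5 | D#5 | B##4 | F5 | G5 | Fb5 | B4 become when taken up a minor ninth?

Abb6 E6 C##6 Gb6 Ab6 Gbb6 C6

Gb5 gives Abb6
D#5 gives E6
B##4 gives C##6
F5 gives Gb6
G5 gives Ab6
Fb5 gives Gbb6
B4 gives C6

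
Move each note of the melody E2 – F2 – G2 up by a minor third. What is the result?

E2 -> G2
F2 -> Ab2
G2 -> Bb2

G2 Ab2 Bb2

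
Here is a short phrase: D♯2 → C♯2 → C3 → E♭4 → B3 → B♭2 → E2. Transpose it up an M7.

D#2: a seventh up reaches C, and 11 semitones makes it C##3.
C#2: a seventh up reaches B, and 11 semitones makes it B#2.
C3 up a major seventh is B3.
Eb4 up a major seventh is D5.
B3: a seventh up reaches A, and 11 semitones makes it A#4.
Bb2 up a major seventh is A3.
E2: a seventh up reaches D, and 11 semitones makes it D#3.

C##3 B#2 B3 D5 A#4 A3 D#3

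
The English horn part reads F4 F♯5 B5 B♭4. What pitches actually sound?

Bb3 B4 E5 Eb4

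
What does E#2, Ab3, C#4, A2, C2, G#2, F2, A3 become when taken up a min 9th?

E#2 becomes F#3
Ab3 becomes Bbb4
C#4 becomes D5
A2 becomes Bb3
C2 becomes Db3
G#2 becomes A3
F2 becomes Gb3
A3 becomes Bb4

F#3 Bbb4 D5 Bb3 Db3 A3 Gb3 Bb4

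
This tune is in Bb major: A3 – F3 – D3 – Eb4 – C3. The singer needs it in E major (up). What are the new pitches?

Bb major to E major up is an augmented fourth, so every note moves up by that interval.
A3 → D#4
F3 → B3
D3 → G#3
Eb4 → A4
C3 → F#3

D#4 B3 G#3 A4 F#3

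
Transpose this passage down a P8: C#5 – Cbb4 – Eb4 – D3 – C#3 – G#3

C#5 → C#4
Cbb4 → Cbb3
Eb4 → Eb3
D3 → D2
C#3 → C#2
G#3 → G#2

C#4 Cbb3 Eb3 D2 C#2 G#2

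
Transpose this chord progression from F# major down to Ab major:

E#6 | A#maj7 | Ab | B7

F# major down to Ab major is an augmented sixth; each chord root moves by that interval while the quality stays the same.
E#6: root E# down an augmented sixth → G, giving G6.
A#maj7: root A# down an augmented sixth → C, giving Cmaj7.
Ab: root Ab down an augmented sixth → Cbb, giving Cbb.
B7: root B down an augmented sixth → Db, giving Db7.

G6 Cmaj7 Cbb Db7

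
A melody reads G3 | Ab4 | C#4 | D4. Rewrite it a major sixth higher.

E4 F5 A#4 B4

G3 up a major sixth is E4.
Ab4 up a major sixth is F5.
A major sixth up from C#4 gives A#4.
A major sixth up from D4 gives B4.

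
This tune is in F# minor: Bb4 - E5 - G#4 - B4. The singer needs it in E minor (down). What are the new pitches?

F# minor to E minor down is a major second, so every note moves down by that interval.
Bb4 → Ab4
E5 → D5
G#4 → F#4
B4 → A4

Ab4 D5 F#4 A4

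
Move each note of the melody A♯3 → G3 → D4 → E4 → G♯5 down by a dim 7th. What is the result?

B##2 A#2 E#3 F##3 A##4

A#3: a seventh down reaches B, and 9 semitones makes it B##2.
A diminished seventh down from G3 gives A#2.
D4 down a diminished seventh is E#3.
E4 down a diminished seventh is F##3.
A diminished seventh down from G#5 gives A##4.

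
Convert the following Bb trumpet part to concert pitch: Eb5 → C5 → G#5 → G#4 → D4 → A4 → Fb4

Written C4 on the Bb trumpet sounds as Bb3, a major second lower; apply that shift to every note.
Eb5 gives Db5
C5 gives Bb4
G#5 gives F#5
G#4 gives F#4
D4 gives C4
A4 gives G4
Fb4 gives Ebb4

Db5 Bb4 F#5 F#4 C4 G4 Ebb4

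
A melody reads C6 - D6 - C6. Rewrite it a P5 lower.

F5 G5 F5

C6 → F5
D6 → G5
C6 → F5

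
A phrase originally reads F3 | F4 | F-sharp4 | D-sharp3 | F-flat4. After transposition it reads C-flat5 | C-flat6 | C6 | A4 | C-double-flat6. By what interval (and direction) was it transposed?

up a diminished twelfth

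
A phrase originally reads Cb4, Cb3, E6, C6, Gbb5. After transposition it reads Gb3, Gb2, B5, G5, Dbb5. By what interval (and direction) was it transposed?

down a perfect fourth

From Cb4 to Gb3 is 4 letter names — a fourth of some quality.
Gb3 to Cb4 is 5 semitones, which makes it a perfect fourth; the second version is lower, so the direction is down.
Checking another pair — Gbb5 → Dbb5 — gives the same interval.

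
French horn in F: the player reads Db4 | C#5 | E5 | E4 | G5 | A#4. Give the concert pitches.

Gb3 F#4 A4 A3 C5 D#4

Written C4 on the French horn in F sounds as F3, a perfect fifth lower; apply that shift to every note.
Db4 → Gb3
C#5 → F#4
E5 → A4
E4 → A3
G5 → C5
A#4 → D#4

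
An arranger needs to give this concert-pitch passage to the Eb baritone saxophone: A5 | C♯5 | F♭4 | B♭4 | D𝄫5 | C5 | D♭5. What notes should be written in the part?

Written C4 sounds as Eb2 on the Eb baritone saxophone, so concert pitches are written a major thirteenth up.
A5 to F#7
C#5 to A#6
Fb4 to Db6
Bb4 to G6
Dbb5 to Bbb6
C5 to A6
Db5 to Bb6

F#7 A#6 Db6 G6 Bbb6 A6 Bb6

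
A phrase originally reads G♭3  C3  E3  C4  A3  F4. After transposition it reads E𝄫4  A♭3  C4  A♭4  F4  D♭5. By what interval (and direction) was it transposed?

up a minor sixth

From Gb3 to Ebb4 is 6 letter names — a sixth of some quality.
Gb3 to Ebb4 is 8 semitones, which makes it a minor sixth; the second version is higher, so the direction is up.
Checking another pair — F4 → Db5 — gives the same interval.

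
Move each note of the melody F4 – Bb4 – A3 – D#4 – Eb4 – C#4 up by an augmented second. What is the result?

G#4 C#5 B#3 E##4 F#4 D##4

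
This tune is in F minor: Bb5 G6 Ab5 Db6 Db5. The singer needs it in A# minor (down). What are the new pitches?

D#5 B#5 C#5 F#5 F#4

F minor to A# minor down is a diminished sixth, so every note moves down by that interval.
Bb5 → D#5
G6 → B#5
Ab5 → C#5
Db6 → F#5
Db5 → F#4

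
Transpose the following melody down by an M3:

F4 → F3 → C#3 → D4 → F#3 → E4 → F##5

Db4 Db3 A2 Bb3 D3 C4 D#5

A major third down from F4 gives Db4.
F3: a third down reaches D, and 4 semitones makes it Db3.
C#3: a third down reaches A, and 4 semitones makes it A2.
D4 down a major third is Bb3.
F#3: a third down reaches D, and 4 semitones makes it D3.
E4 down a major third is C4.
F##5 down a major third is D#5.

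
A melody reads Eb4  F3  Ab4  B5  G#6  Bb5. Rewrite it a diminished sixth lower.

G#3 A#2 C#4 D##5 B##5 D#5

Eb4 down a diminished sixth is G#3.
F3: a sixth down reaches A, and 7 semitones makes it A#2.
A diminished sixth down from Ab4 gives C#4.
A diminished sixth down from B5 gives D##5.
A diminished sixth down from G#6 gives B##5.
Bb5: a sixth down reaches D, and 7 semitones makes it D#5.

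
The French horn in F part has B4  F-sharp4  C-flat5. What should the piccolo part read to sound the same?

E3 B2 Fb3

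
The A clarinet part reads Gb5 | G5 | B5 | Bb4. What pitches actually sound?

The A clarinet sounds a minor third below written, so transpose each written note down a minor third.
Gb5 to Eb5
G5 to E5
B5 to G#5
Bb4 to G4

Eb5 E5 G#5 G4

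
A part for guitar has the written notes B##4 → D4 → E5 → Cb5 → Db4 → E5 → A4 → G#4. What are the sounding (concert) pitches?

B##3 D3 E4 Cb4 Db3 E4 A3 G#3

Written C4 on the guitar sounds as C3, a perfect octave lower; apply that shift to every note.
B##4 becomes B##3
D4 becomes D3
E5 becomes E4
Cb5 becomes Cb4
Db4 becomes Db3
E5 becomes E4
A4 becomes A3
G#4 becomes G#3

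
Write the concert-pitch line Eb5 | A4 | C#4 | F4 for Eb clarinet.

The Eb clarinet sounds a minor third above written, so the written part must be a minor third below concert — transpose each note down.
Eb5 → C5
A4 → F#4
C#4 → A#3
F4 → D4

C5 F#4 A#3 D4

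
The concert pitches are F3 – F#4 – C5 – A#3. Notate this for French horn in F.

C4 C#5 G5 E#4

The French horn in F sounds a perfect fifth below written, so the written part must be a perfect fifth above concert — transpose each note up.
F3 gives C4
F#4 gives C#5
C5 gives G5
A#3 gives E#4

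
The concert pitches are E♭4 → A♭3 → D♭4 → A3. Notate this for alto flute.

Ab4 Db4 Gb4 D4

Written C4 sounds as G3 on the alto flute, so concert pitches are written a perfect fourth up.
Eb4 to Ab4
Ab3 to Db4
Db4 to Gb4
A3 to D4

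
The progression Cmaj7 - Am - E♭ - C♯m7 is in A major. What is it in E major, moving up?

A major up to E major is a perfect fifth; each chord root moves by that interval while the quality stays the same.
Cmaj7: root C up a perfect fifth → G, giving Gmaj7.
Am: root A up a perfect fifth → E, giving Em.
E♭: root E♭ up a perfect fifth → Bb, giving Bb.
C♯m7: root C♯ up a perfect fifth → G#, giving G#m7.

Gmaj7 Em Bb G#m7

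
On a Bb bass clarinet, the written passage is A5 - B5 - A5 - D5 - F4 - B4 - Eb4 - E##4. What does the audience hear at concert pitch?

The Bb bass clarinet sounds a major ninth below written, so transpose each written note down a major ninth.
A5 becomes G4
B5 becomes A4
A5 becomes G4
D5 becomes C4
F4 becomes Eb3
B4 becomes A3
Eb4 becomes Db3
E##4 becomes D##3

G4 A4 G4 C4 Eb3 A3 Db3 D##3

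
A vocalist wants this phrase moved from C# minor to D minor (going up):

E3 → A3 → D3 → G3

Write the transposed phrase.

F3 Bb3 Eb3 Ab3

C# minor to D minor up is a minor second, so every note moves up by that interval.
E3 to F3
A3 to Bb3
D3 to Eb3
G3 to Ab3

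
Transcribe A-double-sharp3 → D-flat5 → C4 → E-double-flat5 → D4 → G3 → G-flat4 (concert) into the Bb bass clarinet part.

B##4 Eb6 D5 Fb6 E5 A4 Ab5

The Bb bass clarinet sounds a major ninth below written, so the written part must be a major ninth above concert — transpose each note up.
A##3 -> B##4
Db5 -> Eb6
C4 -> D5
Ebb5 -> Fb6
D4 -> E5
G3 -> A4
Gb4 -> Ab5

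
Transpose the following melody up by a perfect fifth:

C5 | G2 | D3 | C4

G5 D3 A3 G4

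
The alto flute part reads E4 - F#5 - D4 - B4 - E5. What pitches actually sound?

The alto flute sounds a perfect fourth below written, so transpose each written note down a perfect fourth.
E4 becomes B3
F#5 becomes C#5
D4 becomes A3
B4 becomes F#4
E5 becomes B4

B3 C#5 A3 F#4 B4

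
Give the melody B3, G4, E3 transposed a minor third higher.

D4 Bb4 G3

B3 → D4
G4 → Bb4
E3 → G3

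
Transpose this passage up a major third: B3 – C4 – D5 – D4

B3 gives D#4
C4 gives E4
D5 gives F#5
D4 gives F#4

D#4 E4 F#5 F#4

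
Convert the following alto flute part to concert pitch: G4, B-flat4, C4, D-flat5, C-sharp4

The alto flute sounds a perfect fourth below written, so transpose each written note down a perfect fourth.
G4 -> D4
Bb4 -> F4
C4 -> G3
Db5 -> Ab4
C#4 -> G#3

D4 F4 G3 Ab4 G#3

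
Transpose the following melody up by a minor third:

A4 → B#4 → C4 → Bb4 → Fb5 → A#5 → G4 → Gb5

C5 D#5 Eb4 Db5 Abb5 C#6 Bb4 Bbb5

A4: a third up reaches C, and 3 semitones makes it C5.
B#4 up a minor third is D#5.
C4 up a minor third is Eb4.
Bb4: a third up reaches D, and 3 semitones makes it Db5.
Fb5: a third up reaches A, and 3 semitones makes it Abb5.
A#5 up a minor third is C#6.
G4: a third up reaches B, and 3 semitones makes it Bb4.
Gb5: a third up reaches B, and 3 semitones makes it Bbb5.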